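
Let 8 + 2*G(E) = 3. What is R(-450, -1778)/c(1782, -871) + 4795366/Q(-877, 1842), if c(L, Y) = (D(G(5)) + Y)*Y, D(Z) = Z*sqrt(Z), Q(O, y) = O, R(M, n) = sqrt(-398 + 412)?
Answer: -4795366/877 + 8*sqrt(14)/6069253 - 20*I*sqrt(35)/5286319363 ≈ -5467.9 - 2.2383e-8*I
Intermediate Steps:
R(M, n) = sqrt(14)
G(E) = -5/2 (G(E) = -4 + (1/2)*3 = -4 + 3/2 = -5/2)
D(Z) = Z**(3/2)
c(L, Y) = Y*(Y - 5*I*sqrt(10)/4) (c(L, Y) = ((-5/2)**(3/2) + Y)*Y = (-5*I*sqrt(10)/4 + Y)*Y = (Y - 5*I*sqrt(10)/4)*Y = Y*(Y - 5*I*sqrt(10)/4))
R(-450, -1778)/c(1782, -871) + 4795366/Q(-877, 1842) = sqrt(14)/(((1/4)*(-871)*(4*(-871) - 5*I*sqrt(10)))) + 4795366/(-877) = sqrt(14)/(((1/4)*(-871)*(-3484 - 5*I*sqrt(10)))) + 4795366*(-1/877) = sqrt(14)/(758641 + 4355*I*sqrt(10)/4) - 4795366/877 = -4795366/877 + sqrt(14)/(758641 + 4355*I*sqrt(10)/4)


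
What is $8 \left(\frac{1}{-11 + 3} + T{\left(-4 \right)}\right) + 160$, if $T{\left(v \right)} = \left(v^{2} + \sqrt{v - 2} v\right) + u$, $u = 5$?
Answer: $327 - 32 i \sqrt{6} \approx 327.0 - 78.384 i$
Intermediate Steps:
$T{\left(v \right)} = 5 + v^{2} + v \sqrt{-2 + v}$ ($T{\left(v \right)} = \left(v^{2} + \sqrt{v - 2} v\right) + 5 = \left(v^{2} + \sqrt{-2 + v} v\right) + 5 = \left(v^{2} + v \sqrt{-2 + v}\right) + 5 = 5 + v^{2} + v \sqrt{-2 + v}$)
$8 \left(\frac{1}{-11 + 3} + T{\left(-4 \right)}\right) + 160 = 8 \left(\frac{1}{-11 + 3} + \left(5 + \left(-4\right)^{2} - 4 \sqrt{-2 - 4}\right)\right) + 160 = 8 \left(\frac{1}{-8} + \left(5 + 16 - 4 \sqrt{-6}\right)\right) + 160 = 8 \left(- \frac{1}{8} + \left(5 + 16 - 4 i \sqrt{6}\right)\right) + 160 = 8 \left(- \frac{1}{8} + \left(21 - 4 i \sqrt{6}\right)\right) + 160 = 8 \left(\frac{167}{8} - 4 i \sqrt{6}\right) + 160 = \left(167 - 32 i \sqrt{6}\right) + 160 = 327 - 32 i \sqrt{6}$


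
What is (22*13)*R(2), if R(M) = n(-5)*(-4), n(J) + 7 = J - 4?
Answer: 18304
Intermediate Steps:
n(J) = -11 + J (n(J) = -7 + (J - 4) = -7 + (-4 + J) = -11 + J)
R(M) = 64 (R(M) = (-11 - 5)*(-4) = -16*(-4) = 64)
(22*13)*R(2) = (22*13)*64 = 286*64 = 18304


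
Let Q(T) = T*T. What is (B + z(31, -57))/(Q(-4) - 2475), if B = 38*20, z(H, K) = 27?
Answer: -787/2459 ≈ -0.32005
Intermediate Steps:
Q(T) = T²
B = 760
(B + z(31, -57))/(Q(-4) - 2475) = (760 + 27)/((-4)² - 2475) = 787/(16 - 2475) = 787/(-2459) = 787*(-1/2459) = -787/2459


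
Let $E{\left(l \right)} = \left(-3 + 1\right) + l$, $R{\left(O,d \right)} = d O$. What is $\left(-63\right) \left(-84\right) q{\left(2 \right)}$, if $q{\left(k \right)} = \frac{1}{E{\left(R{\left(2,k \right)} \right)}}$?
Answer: $2646$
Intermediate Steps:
$R{\left(O,d \right)} = O d$
$E{\left(l \right)} = -2 + l$
$q{\left(k \right)} = \frac{1}{-2 + 2 k}$
$\left(-63\right) \left(-84\right) q{\left(2 \right)} = \left(-63\right) \left(-84\right) \frac{1}{2 \left(-1 + 2\right)} = 5292 \frac{1}{2 \cdot 1} = 5292 \cdot \frac{1}{2} \cdot 1 = 5292 \cdot \frac{1}{2} = 2646$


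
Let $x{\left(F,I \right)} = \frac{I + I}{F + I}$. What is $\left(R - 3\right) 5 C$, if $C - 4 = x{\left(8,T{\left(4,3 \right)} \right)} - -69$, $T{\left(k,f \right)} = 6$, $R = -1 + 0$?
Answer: $- \frac{10340}{7} \approx -1477.1$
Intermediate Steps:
$R = -1$
$x{\left(F,I \right)} = \frac{2 I}{F + I}$
$C = \frac{517}{7}$ ($C = 4 + \left(2 \cdot 6 \frac{1}{8 + 6} - -69\right) = 4 + \left(2 \cdot 6 \cdot \frac{1}{14} + 69\right) = 4 + \left(\frac{6}{7} + 69\right) = 4 + \frac{489}{7} = \frac{517}{7} \approx 73.857$)
$\left(R - 3\right) 5 C = \left(-1 - 3\right) 5 \cdot \frac{517}{7} = \left(-4\right) 5 \cdot \frac{517}{7} = \left(-20\right) \frac{517}{7} = - \frac{10340}{7}$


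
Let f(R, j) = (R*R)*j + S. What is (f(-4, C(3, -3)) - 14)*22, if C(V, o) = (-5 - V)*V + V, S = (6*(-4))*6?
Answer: -10868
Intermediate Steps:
S = -144 (S = -24*6 = -144)
C(V, o) = V + V*(-5 - V) (C(V, o) = V*(-5 - V) + V = V + V*(-5 - V))
f(R, j) = -144 + j*R² (f(R, j) = (R*R)*j - 144 = R²*j - 144 = j*R² - 144 = -144 + j*R²)
(f(-4, C(3, -3)) - 14)*22 = ((-144 - 1*3*(4 + 3)*(-4)²) - 14)*22 = ((-144 - 1*3*7*16) - 14)*22 = ((-144 - 21*16) - 14)*22 = ((-144 - 336) - 14)*22 = (-480 - 14)*22 = -494*22 = -10868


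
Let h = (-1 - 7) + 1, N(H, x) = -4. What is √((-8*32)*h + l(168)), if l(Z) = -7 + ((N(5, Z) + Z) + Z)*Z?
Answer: √57561 ≈ 239.92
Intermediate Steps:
h = -7 (h = -8 + 1 = -7)
l(Z) = -7 + Z*(-4 + 2*Z) (l(Z) = -7 + ((-4 + Z) + Z)*Z = -7 + (-4 + 2*Z)*Z = -7 + Z*(-4 + 2*Z))
√((-8*32)*h + l(168)) = √(-8*32*(-7) + (-7 - 4*168 + 2*168²)) = √(-256*(-7) + (-7 - 672 + 2*28224)) = √(1792 + (-7 - 672 + 56448)) = √(1792 + 55769) = √57561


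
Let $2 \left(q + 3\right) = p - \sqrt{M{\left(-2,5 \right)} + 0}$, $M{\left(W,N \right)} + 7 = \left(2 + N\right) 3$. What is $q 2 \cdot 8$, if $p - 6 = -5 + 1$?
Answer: $-32 - 8 \sqrt{14} \approx -61.933$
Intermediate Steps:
$M{\left(W,N \right)} = -1 + 3 N$ ($M{\left(W,N \right)} = -7 + \left(2 + N\right) 3 = -7 + \left(6 + 3 N\right) = -1 + 3 N$)
$p = 2$ ($p = 6 + \left(-5 + 1\right) = 6 - 4 = 2$)
$q = -2 - \frac{\sqrt{14}}{2}$ ($q = -3 + \frac{2 - \sqrt{\left(-1 + 3 \cdot 5\right) + 0}}{2} = -3 + \frac{2 - \sqrt{\left(-1 + 15\right) + 0}}{2} = -3 + \frac{2 - \sqrt{14 + 0}}{2} = -3 + \frac{2 - \sqrt{14}}{2} = -3 + \left(1 - \frac{\sqrt{14}}{2}\right) = -2 - \frac{\sqrt{14}}{2} \approx -3.8708$)
$q 2 \cdot 8 = \left(-2 - \frac{\sqrt{14}}{2}\right) 2 \cdot 8 = \left(-4 - \sqrt{14}\right) 8 = -32 - 8 \sqrt{14}$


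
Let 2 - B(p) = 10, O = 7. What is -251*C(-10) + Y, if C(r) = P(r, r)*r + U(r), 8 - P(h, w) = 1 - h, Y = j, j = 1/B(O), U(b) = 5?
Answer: -70281/8 ≈ -8785.1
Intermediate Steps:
B(p) = -8 (B(p) = 2 - 1*10 = 2 - 10 = -8)
j = -⅛ (j = 1/(-8) = -⅛ ≈ -0.12500)
Y = -⅛ ≈ -0.12500
P(h, w) = 7 + h (P(h, w) = 8 - (1 - h) = 8 + (-1 + h) = 7 + h)
C(r) = 5 + r*(7 + r) (C(r) = (7 + r)*r + 5 = r*(7 + r) + 5 = 5 + r*(7 + r))
-251*C(-10) + Y = -251*(5 - 10*(7 - 10)) - ⅛ = -251*(5 - 10*(-3)) - ⅛ = -251*(5 + 30) - ⅛ = -251*35 - ⅛ = -8785 - ⅛ = -70281/8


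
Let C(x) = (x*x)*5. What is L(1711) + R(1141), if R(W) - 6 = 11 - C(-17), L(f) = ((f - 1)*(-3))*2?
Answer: -11688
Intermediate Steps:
C(x) = 5*x**2 (C(x) = x**2*5 = 5*x**2)
L(f) = 6 - 6*f (L(f) = ((-1 + f)*(-3))*2 = (3 - 3*f)*2 = 6 - 6*f)
R(W) = -1428 (R(W) = 6 + (11 - 5*(-17)**2) = 6 + (11 - 5*289) = 6 + (11 - 1*1445) = 6 + (11 - 1445) = 6 - 1434 = -1428)
L(1711) + R(1141) = (6 - 6*1711) - 1428 = (6 - 10266) - 1428 = -10260 - 1428 = -11688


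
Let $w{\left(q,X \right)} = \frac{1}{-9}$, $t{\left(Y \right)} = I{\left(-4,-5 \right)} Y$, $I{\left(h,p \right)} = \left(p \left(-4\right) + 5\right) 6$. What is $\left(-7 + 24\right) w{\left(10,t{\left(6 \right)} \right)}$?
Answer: $- \frac{17}{9} \approx -1.8889$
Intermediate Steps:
$I{\left(h,p \right)} = 30 - 24 p$ ($I{\left(h,p \right)} = \left(- 4 p + 5\right) 6 = \left(5 - 4 p\right) 6 = 30 - 24 p$)
$t{\left(Y \right)} = 150 Y$ ($t{\left(Y \right)} = \left(30 - -120\right) Y = \left(30 + 120\right) Y = 150 Y$)
$w{\left(q,X \right)} = - \frac{1}{9}$
$\left(-7 + 24\right) w{\left(10,t{\left(6 \right)} \right)} = \left(-7 + 24\right) \left(- \frac{1}{9}\right) = 17 \left(- \frac{1}{9}\right) = - \frac{17}{9}$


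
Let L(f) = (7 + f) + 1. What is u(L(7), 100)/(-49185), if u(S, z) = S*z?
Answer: -100/3279 ≈ -0.030497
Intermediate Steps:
L(f) = 8 + f
u(L(7), 100)/(-49185) = ((8 + 7)*100)/(-49185) = (15*100)*(-1/49185) = 1500*(-1/49185) = -100/3279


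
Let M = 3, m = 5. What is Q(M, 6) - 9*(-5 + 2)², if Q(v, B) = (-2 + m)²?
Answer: -72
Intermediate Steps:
Q(v, B) = 9 (Q(v, B) = (-2 + 5)² = 3² = 9)
Q(M, 6) - 9*(-5 + 2)² = 9 - 9*(-5 + 2)² = 9 - 9*(-3)² = 9 - 9*9 = 9 - 81 = -72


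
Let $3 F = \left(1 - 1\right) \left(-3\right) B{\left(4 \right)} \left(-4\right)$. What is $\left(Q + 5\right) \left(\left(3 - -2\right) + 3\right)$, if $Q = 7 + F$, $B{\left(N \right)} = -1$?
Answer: $96$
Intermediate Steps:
$F = 0$ ($F = \frac{\left(1 - 1\right) \left(-3\right) \left(-1\right) \left(-4\right)}{3} = \frac{0 \left(-3\right) \left(-1\right) \left(-4\right)}{3} = \frac{0 \left(-1\right) \left(-4\right)}{3} = \frac{0 \left(-4\right)}{3} = \frac{1}{3} \cdot 0 = 0$)
$Q = 7$ ($Q = 7 + 0 = 7$)
$\left(Q + 5\right) \left(\left(3 - -2\right) + 3\right) = \left(7 + 5\right) \left(\left(3 - -2\right) + 3\right) = 12 \left(\left(3 + 2\right) + 3\right) = 12 \left(5 + 3\right) = 12 \cdot 8 = 96$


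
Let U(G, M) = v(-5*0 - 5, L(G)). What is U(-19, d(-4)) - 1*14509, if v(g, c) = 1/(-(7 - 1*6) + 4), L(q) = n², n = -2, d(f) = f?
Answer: -43526/3 ≈ -14509.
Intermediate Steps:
L(q) = 4 (L(q) = (-2)² = 4)
v(g, c) = ⅓ (v(g, c) = 1/(-(7 - 6) + 4) = 1/(-1*1 + 4) = 1/(-1 + 4) = 1/3 = ⅓)
U(G, M) = ⅓
U(-19, d(-4)) - 1*14509 = ⅓ - 1*14509 = ⅓ - 14509 = -43526/3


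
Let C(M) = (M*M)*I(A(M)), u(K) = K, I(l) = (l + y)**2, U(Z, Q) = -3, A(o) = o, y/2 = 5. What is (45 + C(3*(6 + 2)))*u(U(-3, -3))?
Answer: -1997703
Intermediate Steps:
y = 10 (y = 2*5 = 10)
I(l) = (10 + l)**2 (I(l) = (l + 10)**2 = (10 + l)**2)
C(M) = M**2*(10 + M)**2 (C(M) = (M*M)*(10 + M)**2 = M**2*(10 + M)**2)
(45 + C(3*(6 + 2)))*u(U(-3, -3)) = (45 + (3*(6 + 2))**2*(10 + 3*(6 + 2))**2)*(-3) = (45 + (3*8)**2*(10 + 3*8)**2)*(-3) = (45 + 24**2*(10 + 24)**2)*(-3) = (45 + 576*34**2)*(-3) = (45 + 576*1156)*(-3) = (45 + 665856)*(-3) = 665901*(-3) = -1997703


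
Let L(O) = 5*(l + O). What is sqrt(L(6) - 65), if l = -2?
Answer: 3*I*sqrt(5) ≈ 6.7082*I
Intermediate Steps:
L(O) = -10 + 5*O (L(O) = 5*(-2 + O) = -10 + 5*O)
sqrt(L(6) - 65) = sqrt((-10 + 5*6) - 65) = sqrt((-10 + 30) - 65) = sqrt(20 - 65) = sqrt(-45) = 3*I*sqrt(5)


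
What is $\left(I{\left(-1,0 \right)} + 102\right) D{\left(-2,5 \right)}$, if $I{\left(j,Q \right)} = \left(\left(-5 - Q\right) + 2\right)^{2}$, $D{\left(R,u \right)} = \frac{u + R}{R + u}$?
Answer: $111$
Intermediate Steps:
$D{\left(R,u \right)} = 1$ ($D{\left(R,u \right)} = \frac{R + u}{R + u} = 1$)
$I{\left(j,Q \right)} = \left(-3 - Q\right)^{2}$
$\left(I{\left(-1,0 \right)} + 102\right) D{\left(-2,5 \right)} = \left(\left(3 + 0\right)^{2} + 102\right) 1 = \left(3^{2} + 102\right) 1 = \left(9 + 102\right) 1 = 111 \cdot 1 = 111$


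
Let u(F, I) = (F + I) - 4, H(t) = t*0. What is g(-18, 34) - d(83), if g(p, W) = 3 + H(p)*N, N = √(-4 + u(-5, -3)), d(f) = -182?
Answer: 185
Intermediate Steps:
H(t) = 0
u(F, I) = -4 + F + I
N = 4*I (N = √(-4 + (-4 - 5 - 3)) = √(-4 - 12) = √(-16) = 4*I ≈ 4.0*I)
g(p, W) = 3 (g(p, W) = 3 + 0*(4*I) = 3 + 0 = 3)
g(-18, 34) - d(83) = 3 - 1*(-182) = 3 + 182 = 185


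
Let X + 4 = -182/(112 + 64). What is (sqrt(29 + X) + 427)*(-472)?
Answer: -201544 - 118*sqrt(46398)/11 ≈ -2.0385e+5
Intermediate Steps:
X = -443/88 (X = -4 - 182/(112 + 64) = -4 - 182/176 = -4 - 182*1/176 = -4 - 91/88 = -443/88 ≈ -5.0341)
(sqrt(29 + X) + 427)*(-472) = (sqrt(29 - 443/88) + 427)*(-472) = (sqrt(2109/88) + 427)*(-472) = (sqrt(46398)/44 + 427)*(-472) = (427 + sqrt(46398)/44)*(-472) = -201544 - 118*sqrt(46398)/11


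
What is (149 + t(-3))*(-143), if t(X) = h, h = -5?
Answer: -20592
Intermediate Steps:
t(X) = -5
(149 + t(-3))*(-143) = (149 - 5)*(-143) = 144*(-143) = -20592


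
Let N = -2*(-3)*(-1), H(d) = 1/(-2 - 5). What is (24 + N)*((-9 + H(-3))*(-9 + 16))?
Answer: -1152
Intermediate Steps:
H(d) = -⅐ (H(d) = 1/(-7) = -⅐)
N = -6 (N = 6*(-1) = -6)
(24 + N)*((-9 + H(-3))*(-9 + 16)) = (24 - 6)*((-9 - ⅐)*(-9 + 16)) = 18*(-64/7*7) = 18*(-64) = -1152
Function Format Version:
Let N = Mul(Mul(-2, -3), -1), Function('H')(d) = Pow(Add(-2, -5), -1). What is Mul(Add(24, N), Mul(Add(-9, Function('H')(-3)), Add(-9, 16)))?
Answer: -1152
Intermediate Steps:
Function('H')(d) = Rational(-1, 7) (Function('H')(d) = Pow(-7, -1) = Rational(-1, 7))
N = -6 (N = Mul(6, -1) = -6)
Mul(Add(24, N), Mul(Add(-9, Function('H')(-3)), Add(-9, 16))) = Mul(Add(24, -6), Mul(Add(-9, Rational(-1, 7)), Add(-9, 16))) = Mul(18, Mul(Rational(-64, 7), 7)) = Mul(18, -64) = -1152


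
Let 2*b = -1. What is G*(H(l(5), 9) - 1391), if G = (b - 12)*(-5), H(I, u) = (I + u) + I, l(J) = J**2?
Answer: -83250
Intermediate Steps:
b = -1/2 (b = (1/2)*(-1) = -1/2 ≈ -0.50000)
H(I, u) = u + 2*I
G = 125/2 (G = (-1/2 - 12)*(-5) = -25/2*(-5) = 125/2 ≈ 62.500)
G*(H(l(5), 9) - 1391) = 125*((9 + 2*5**2) - 1391)/2 = 125*((9 + 2*25) - 1391)/2 = 125*((9 + 50) - 1391)/2 = 125*(59 - 1391)/2 = (125/2)*(-1332) = -83250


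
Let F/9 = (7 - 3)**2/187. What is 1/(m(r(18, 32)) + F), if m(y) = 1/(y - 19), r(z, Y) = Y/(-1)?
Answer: 561/421 ≈ 1.3325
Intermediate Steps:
r(z, Y) = -Y (r(z, Y) = Y*(-1) = -Y)
m(y) = 1/(-19 + y)
F = 144/187 (F = 9*((7 - 3)**2/187) = 9*((1/187)*4**2) = 9*((1/187)*16) = 9*(16/187) = 144/187 ≈ 0.77005)
1/(m(r(18, 32)) + F) = 1/(1/(-19 - 1*32) + 144/187) = 1/(1/(-19 - 32) + 144/187) = 1/(1/(-51) + 144/187) = 1/(-1/51 + 144/187) = 1/(421/561) = 561/421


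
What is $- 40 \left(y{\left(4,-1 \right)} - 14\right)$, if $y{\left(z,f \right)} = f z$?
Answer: $720$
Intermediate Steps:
$- 40 \left(y{\left(4,-1 \right)} - 14\right) = - 40 \left(\left(-1\right) 4 - 14\right) = - 40 \left(-4 - 14\right) = \left(-40\right) \left(-18\right) = 720$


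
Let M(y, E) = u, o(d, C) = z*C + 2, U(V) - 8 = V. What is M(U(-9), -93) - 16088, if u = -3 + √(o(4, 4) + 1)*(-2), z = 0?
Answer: -16091 - 2*√3 ≈ -16094.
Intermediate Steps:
U(V) = 8 + V
o(d, C) = 2 (o(d, C) = 0*C + 2 = 0 + 2 = 2)
u = -3 - 2*√3 (u = -3 + √(2 + 1)*(-2) = -3 + √3*(-2) = -3 - 2*√3 ≈ -6.4641)
M(y, E) = -3 - 2*√3
M(U(-9), -93) - 16088 = (-3 - 2*√3) - 16088 = -16091 - 2*√3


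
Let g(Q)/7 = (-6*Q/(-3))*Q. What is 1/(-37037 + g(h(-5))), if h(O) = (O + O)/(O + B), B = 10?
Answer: -1/36981 ≈ -2.7041e-5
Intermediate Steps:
h(O) = 2*O/(10 + O) (h(O) = (O + O)/(O + 10) = (2*O)/(10 + O) = 2*O/(10 + O))
g(Q) = 14*Q² (g(Q) = 7*((-6*Q/(-3))*Q) = 7*((-6*Q*(-1)/3)*Q) = 7*((-(-2)*Q)*Q) = 7*((2*Q)*Q) = 7*(2*Q²) = 14*Q²)
1/(-37037 + g(h(-5))) = 1/(-37037 + 14*(2*(-5)/(10 - 5))²) = 1/(-37037 + 14*(2*(-5)/5)²) = 1/(-37037 + 14*(2*(-5)*(⅕))²) = 1/(-37037 + 14*(-2)²) = 1/(-37037 + 14*4) = 1/(-37037 + 56) = 1/(-36981) = -1/36981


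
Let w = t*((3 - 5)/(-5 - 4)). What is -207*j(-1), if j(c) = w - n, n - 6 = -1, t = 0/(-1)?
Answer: 1035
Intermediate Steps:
t = 0 (t = 0*(-1) = 0)
n = 5 (n = 6 - 1 = 5)
w = 0 (w = 0*((3 - 5)/(-5 - 4)) = 0*(-2/(-9)) = 0*(-2*(-⅑)) = 0*(2/9) = 0)
j(c) = -5 (j(c) = 0 - 1*5 = 0 - 5 = -5)
-207*j(-1) = -207*(-5) = 1035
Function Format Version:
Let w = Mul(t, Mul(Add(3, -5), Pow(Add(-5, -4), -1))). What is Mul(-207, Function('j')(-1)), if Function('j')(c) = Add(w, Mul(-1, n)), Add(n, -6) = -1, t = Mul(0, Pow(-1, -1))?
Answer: 1035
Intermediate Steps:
t = 0 (t = Mul(0, -1) = 0)
n = 5 (n = Add(6, -1) = 5)
w = 0 (w = Mul(0, Mul(Add(3, -5), Pow(Add(-5, -4), -1))) = Mul(0, Mul(-2, Pow(-9, -1))) = Mul(0, Mul(-2, Rational(-1, 9))) = Mul(0, Rational(2, 9)) = 0)
Function('j')(c) = -5 (Function('j')(c) = Add(0, Mul(-1, 5)) = Add(0, -5) = -5)
Mul(-207, Function('j')(-1)) = Mul(-207, -5) = 1035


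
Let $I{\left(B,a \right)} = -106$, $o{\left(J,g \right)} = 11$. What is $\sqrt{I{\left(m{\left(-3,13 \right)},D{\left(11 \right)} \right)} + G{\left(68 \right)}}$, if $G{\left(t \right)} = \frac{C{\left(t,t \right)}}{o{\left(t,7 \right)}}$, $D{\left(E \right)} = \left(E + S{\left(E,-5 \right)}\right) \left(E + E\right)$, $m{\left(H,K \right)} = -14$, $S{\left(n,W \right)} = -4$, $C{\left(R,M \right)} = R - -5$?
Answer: $\frac{i \sqrt{12023}}{11} \approx 9.9681 i$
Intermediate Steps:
$C{\left(R,M \right)} = 5 + R$ ($C{\left(R,M \right)} = R + 5 = 5 + R$)
$D{\left(E \right)} = 2 E \left(-4 + E\right)$ ($D{\left(E \right)} = \left(E - 4\right) \left(E + E\right) = \left(-4 + E\right) 2 E = 2 E \left(-4 + E\right)$)
$G{\left(t \right)} = \frac{5}{11} + \frac{t}{11}$ ($G{\left(t \right)} = \frac{5 + t}{11} = \left(5 + t\right) \frac{1}{11} = \frac{5}{11} + \frac{t}{11}$)
$\sqrt{I{\left(m{\left(-3,13 \right)},D{\left(11 \right)} \right)} + G{\left(68 \right)}} = \sqrt{-106 + \left(\frac{5}{11} + \frac{1}{11} \cdot 68\right)} = \sqrt{-106 + \left(\frac{5}{11} + \frac{68}{11}\right)} = \sqrt{-106 + \frac{73}{11}} = \sqrt{- \frac{1093}{11}} = \frac{i \sqrt{12023}}{11}$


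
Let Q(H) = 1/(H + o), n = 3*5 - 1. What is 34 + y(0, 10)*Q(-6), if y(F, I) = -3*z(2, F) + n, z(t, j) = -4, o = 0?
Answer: 89/3 ≈ 29.667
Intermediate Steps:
n = 14 (n = 15 - 1 = 14)
y(F, I) = 26 (y(F, I) = -3*(-4) + 14 = 12 + 14 = 26)
Q(H) = 1/H (Q(H) = 1/(H + 0) = 1/H)
34 + y(0, 10)*Q(-6) = 34 + 26/(-6) = 34 + 26*(-⅙) = 34 - 13/3 = 89/3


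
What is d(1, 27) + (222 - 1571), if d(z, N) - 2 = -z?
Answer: -1348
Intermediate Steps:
d(z, N) = 2 - z
d(1, 27) + (222 - 1571) = (2 - 1*1) + (222 - 1571) = (2 - 1) - 1349 = 1 - 1349 = -1348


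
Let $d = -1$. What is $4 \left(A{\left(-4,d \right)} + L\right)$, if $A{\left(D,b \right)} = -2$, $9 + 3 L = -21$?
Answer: $-48$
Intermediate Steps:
$L = -10$ ($L = -3 + \frac{1}{3} \left(-21\right) = -3 - 7 = -10$)
$4 \left(A{\left(-4,d \right)} + L\right) = 4 \left(-2 - 10\right) = 4 \left(-12\right) = -48$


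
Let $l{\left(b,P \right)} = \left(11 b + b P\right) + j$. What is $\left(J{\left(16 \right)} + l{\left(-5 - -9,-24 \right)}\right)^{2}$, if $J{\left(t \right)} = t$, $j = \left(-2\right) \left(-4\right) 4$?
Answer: $16$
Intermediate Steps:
$j = 32$ ($j = 8 \cdot 4 = 32$)
$l{\left(b,P \right)} = 32 + 11 b + P b$ ($l{\left(b,P \right)} = \left(11 b + b P\right) + 32 = \left(11 b + P b\right) + 32 = 32 + 11 b + P b$)
$\left(J{\left(16 \right)} + l{\left(-5 - -9,-24 \right)}\right)^{2} = \left(16 + \left(32 + 11 \left(-5 - -9\right) - 24 \left(-5 - -9\right)\right)\right)^{2} = \left(16 + \left(32 + 11 \left(-5 + 9\right) - 24 \left(-5 + 9\right)\right)\right)^{2} = \left(16 + \left(32 + 11 \cdot 4 - 96\right)\right)^{2} = \left(16 + \left(32 + 44 - 96\right)\right)^{2} = \left(16 - 20\right)^{2} = \left(-4\right)^{2} = 16$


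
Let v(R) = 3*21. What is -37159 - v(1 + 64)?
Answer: -37222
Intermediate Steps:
v(R) = 63
-37159 - v(1 + 64) = -37159 - 1*63 = -37159 - 63 = -37222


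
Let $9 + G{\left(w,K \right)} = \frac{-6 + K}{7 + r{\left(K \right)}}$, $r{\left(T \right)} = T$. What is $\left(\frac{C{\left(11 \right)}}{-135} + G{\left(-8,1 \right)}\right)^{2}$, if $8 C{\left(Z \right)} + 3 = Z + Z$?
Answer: $\frac{27112849}{291600} \approx 92.98$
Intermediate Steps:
$C{\left(Z \right)} = - \frac{3}{8} + \frac{Z}{4}$ ($C{\left(Z \right)} = - \frac{3}{8} + \frac{Z + Z}{8} = - \frac{3}{8} + \frac{2 Z}{8} = - \frac{3}{8} + \frac{Z}{4}$)
$G{\left(w,K \right)} = -9 + \frac{-6 + K}{7 + K}$
$\left(\frac{C{\left(11 \right)}}{-135} + G{\left(-8,1 \right)}\right)^{2} = \left(\frac{- \frac{3}{8} + \frac{1}{4} \cdot 11}{-135} + \frac{-69 - 8}{7 + 1}\right)^{2} = \left(\left(- \frac{3}{8} + \frac{11}{4}\right) \left(- \frac{1}{135}\right) + \frac{-69 - 8}{8}\right)^{2} = \left(\frac{19}{8} \left(- \frac{1}{135}\right) + \frac{1}{8} \left(-77\right)\right)^{2} = \left(- \frac{19}{1080} - \frac{77}{8}\right)^{2} = \left(- \frac{5207}{540}\right)^{2} = \frac{27112849}{291600}$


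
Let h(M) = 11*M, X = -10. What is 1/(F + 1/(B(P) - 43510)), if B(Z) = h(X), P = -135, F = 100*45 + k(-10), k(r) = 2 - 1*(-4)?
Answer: 43620/196551719 ≈ 0.00022193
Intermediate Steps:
k(r) = 6 (k(r) = 2 + 4 = 6)
F = 4506 (F = 100*45 + 6 = 4500 + 6 = 4506)
B(Z) = -110 (B(Z) = 11*(-10) = -110)
1/(F + 1/(B(P) - 43510)) = 1/(4506 + 1/(-110 - 43510)) = 1/(4506 + 1/(-43620)) = 1/(4506 - 1/43620) = 1/(196551719/43620) = 43620/196551719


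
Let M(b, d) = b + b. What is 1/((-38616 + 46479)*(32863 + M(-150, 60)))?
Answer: 1/256042869 ≈ 3.9056e-9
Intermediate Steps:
M(b, d) = 2*b
1/((-38616 + 46479)*(32863 + M(-150, 60))) = 1/((-38616 + 46479)*(32863 + 2*(-150))) = 1/(7863*(32863 - 300)) = 1/(7863*32563) = 1/256042869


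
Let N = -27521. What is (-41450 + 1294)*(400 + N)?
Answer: 1089070876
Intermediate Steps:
(-41450 + 1294)*(400 + N) = (-41450 + 1294)*(400 - 27521) = -40156*(-27121) = 1089070876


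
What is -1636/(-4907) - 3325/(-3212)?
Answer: 21570607/15761284 ≈ 1.3686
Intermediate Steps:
-1636/(-4907) - 3325/(-3212) = -1636*(-1/4907) - 3325*(-1/3212) = 1636/4907 + 3325/3212 = 21570607/15761284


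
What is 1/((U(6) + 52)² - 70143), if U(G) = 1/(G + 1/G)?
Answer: -1369/92300867 ≈ -1.4832e-5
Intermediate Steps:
1/((U(6) + 52)² - 70143) = 1/((6/(1 + 6²) + 52)² - 70143) = 1/((6/(1 + 36) + 52)² - 70143) = 1/((6/37 + 52)² - 70143) = 1/((1930/37)² - 70143) = 1/(3724900/1369 - 70143) = 1/(-92300867/1369) = -1369/92300867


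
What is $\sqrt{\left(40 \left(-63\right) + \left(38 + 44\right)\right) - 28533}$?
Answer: $i \sqrt{30971} \approx 175.99 i$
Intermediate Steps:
$\sqrt{\left(40 \left(-63\right) + \left(38 + 44\right)\right) - 28533} = \sqrt{\left(-2520 + 82\right) - 28533} = \sqrt{-2438 - 28533} = \sqrt{-30971} = i \sqrt{30971}$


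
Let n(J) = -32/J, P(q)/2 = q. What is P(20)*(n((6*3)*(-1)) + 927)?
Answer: 334360/9 ≈ 37151.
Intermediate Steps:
P(q) = 2*q
P(20)*(n((6*3)*(-1)) + 927) = (2*20)*(-32/((6*3)*(-1)) + 927) = 40*(-32/(18*(-1)) + 927) = 40*(-32/(-18) + 927) = 40*(-32*(-1/18) + 927) = 40*(16/9 + 927) = 40*(8359/9) = 334360/9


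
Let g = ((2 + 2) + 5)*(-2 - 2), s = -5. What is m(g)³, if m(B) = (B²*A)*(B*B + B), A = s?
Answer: -544297892769792000000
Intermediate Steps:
A = -5
g = -36 (g = (4 + 5)*(-4) = 9*(-4) = -36)
m(B) = -5*B²*(B + B²) (m(B) = (B²*(-5))*(B*B + B) = (-5*B²)*(B² + B) = (-5*B²)*(B + B²) = -5*B²*(B + B²))
m(g)³ = (5*(-36)³*(-1 - 1*(-36)))³ = (5*(-46656)*(-1 + 36))³ = (5*(-46656)*35)³ = (-8164800)³ = -544297892769792000000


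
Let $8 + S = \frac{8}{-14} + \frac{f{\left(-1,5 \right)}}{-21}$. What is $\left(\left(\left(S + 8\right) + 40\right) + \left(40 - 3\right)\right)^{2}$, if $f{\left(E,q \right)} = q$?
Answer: $\frac{2560000}{441} \approx 5805.0$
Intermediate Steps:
$S = - \frac{185}{21}$ ($S = -8 + \left(\frac{8}{-14} + \frac{5}{-21}\right) = -8 + \left(8 \left(- \frac{1}{14}\right) + 5 \left(- \frac{1}{21}\right)\right) = -8 - \frac{17}{21} = - \frac{185}{21} \approx -8.8095$)
$\left(\left(\left(S + 8\right) + 40\right) + \left(40 - 3\right)\right)^{2} = \left(\left(\left(- \frac{185}{21} + 8\right) + 40\right) + \left(40 - 3\right)\right)^{2} = \left(\left(- \frac{17}{21} + 40\right) + \left(40 - 3\right)\right)^{2} = \left(\frac{823}{21} + 37\right)^{2} = \left(\frac{1600}{21}\right)^{2} = \frac{2560000}{441}$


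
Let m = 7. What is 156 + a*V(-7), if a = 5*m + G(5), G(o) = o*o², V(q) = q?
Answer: -964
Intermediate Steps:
G(o) = o³
a = 160 (a = 5*7 + 5³ = 35 + 125 = 160)
156 + a*V(-7) = 156 + 160*(-7) = 156 - 1120 = -964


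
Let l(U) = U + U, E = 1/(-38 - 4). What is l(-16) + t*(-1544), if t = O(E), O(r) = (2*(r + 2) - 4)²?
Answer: -15656/441 ≈ -35.501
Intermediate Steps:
E = -1/42 (E = 1/(-42) = -1/42 ≈ -0.023810)
O(r) = 4*r² (O(r) = (2*(2 + r) - 4)² = ((4 + 2*r) - 4)² = (2*r)² = 4*r²)
t = 1/441 (t = 4*(-1/42)² = 4*(1/1764) = 1/441 ≈ 0.0022676)
l(U) = 2*U
l(-16) + t*(-1544) = 2*(-16) + (1/441)*(-1544) = -32 - 1544/441 = -15656/441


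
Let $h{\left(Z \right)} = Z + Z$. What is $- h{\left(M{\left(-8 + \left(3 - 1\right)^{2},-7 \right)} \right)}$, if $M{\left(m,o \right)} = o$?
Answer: $14$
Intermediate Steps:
$h{\left(Z \right)} = 2 Z$
$- h{\left(M{\left(-8 + \left(3 - 1\right)^{2},-7 \right)} \right)} = - 2 \left(-7\right) = \left(-1\right) \left(-14\right) = 14$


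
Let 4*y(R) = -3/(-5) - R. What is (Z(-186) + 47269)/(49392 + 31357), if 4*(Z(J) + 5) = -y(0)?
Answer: 3781117/6459920 ≈ 0.58532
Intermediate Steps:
y(R) = 3/20 - R/4 (y(R) = (-3/(-5) - R)/4 = (-3*(-⅕) - R)/4 = (⅗ - R)/4 = 3/20 - R/4)
Z(J) = -403/80 (Z(J) = -5 + (-(3/20 - ¼*0))/4 = -5 + (-(3/20 + 0))/4 = -5 + (-1*3/20)/4 = -5 + (¼)*(-3/20) = -5 - 3/80 = -403/80)
(Z(-186) + 47269)/(49392 + 31357) = (-403/80 + 47269)/(49392 + 31357) = (3781117/80)/80749 = (3781117/80)*(1/80749) = 3781117/6459920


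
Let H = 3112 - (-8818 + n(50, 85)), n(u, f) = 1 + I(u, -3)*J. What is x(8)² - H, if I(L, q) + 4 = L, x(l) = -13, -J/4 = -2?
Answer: -11392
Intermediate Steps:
J = 8 (J = -4*(-2) = 8)
I(L, q) = -4 + L
n(u, f) = -31 + 8*u (n(u, f) = 1 + (-4 + u)*8 = 1 + (-32 + 8*u) = -31 + 8*u)
H = 11561 (H = 3112 - (-8818 + (-31 + 8*50)) = 3112 - (-8818 + (-31 + 400)) = 3112 - (-8818 + 369) = 3112 - 1*(-8449) = 3112 + 8449 = 11561)
x(8)² - H = (-13)² - 1*11561 = 169 - 11561 = -11392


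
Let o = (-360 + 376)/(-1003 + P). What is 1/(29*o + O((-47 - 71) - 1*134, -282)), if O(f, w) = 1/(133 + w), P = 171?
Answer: -7748/4373 ≈ -1.7718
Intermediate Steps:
o = -1/52 (o = (-360 + 376)/(-1003 + 171) = 16/(-832) = 16*(-1/832) = -1/52 ≈ -0.019231)
1/(29*o + O((-47 - 71) - 1*134, -282)) = 1/(29*(-1/52) + 1/(133 - 282)) = 1/(-29/52 + 1/(-149)) = 1/(-29/52 - 1/149) = 1/(-4373/7748) = -7748/4373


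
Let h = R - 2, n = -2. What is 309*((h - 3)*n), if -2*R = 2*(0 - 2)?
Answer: 1854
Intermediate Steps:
R = 2 (R = -(0 - 2) = -(-2) = -½*(-4) = 2)
h = 0 (h = 2 - 2 = 0)
309*((h - 3)*n) = 309*((0 - 3)*(-2)) = 309*(-3*(-2)) = 309*6 = 1854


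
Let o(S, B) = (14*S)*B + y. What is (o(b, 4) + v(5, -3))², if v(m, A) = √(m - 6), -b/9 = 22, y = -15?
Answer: (11103 - I)² ≈ 1.2328e+8 - 2.22e+4*I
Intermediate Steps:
b = -198 (b = -9*22 = -198)
v(m, A) = √(-6 + m)
o(S, B) = -15 + 14*B*S (o(S, B) = (14*S)*B - 15 = 14*B*S - 15 = -15 + 14*B*S)
(o(b, 4) + v(5, -3))² = ((-15 + 14*4*(-198)) + √(-6 + 5))² = ((-15 - 11088) + √(-1))² = (-11103 + I)²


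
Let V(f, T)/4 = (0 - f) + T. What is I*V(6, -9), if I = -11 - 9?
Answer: 1200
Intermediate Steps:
V(f, T) = -4*f + 4*T (V(f, T) = 4*((0 - f) + T) = 4*(-f + T) = 4*(T - f) = -4*f + 4*T)
I = -20
I*V(6, -9) = -20*(-4*6 + 4*(-9)) = -20*(-24 - 36) = -20*(-60) = 1200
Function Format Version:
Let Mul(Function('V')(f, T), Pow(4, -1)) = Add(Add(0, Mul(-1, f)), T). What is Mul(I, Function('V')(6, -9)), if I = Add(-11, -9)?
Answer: 1200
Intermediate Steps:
Function('V')(f, T) = Add(Mul(-4, f), Mul(4, T)) (Function('V')(f, T) = Mul(4, Add(Add(0, Mul(-1, f)), T)) = Mul(4, Add(Mul(-1, f), T)) = Mul(4, Add(T, Mul(-1, f))) = Add(Mul(-4, f), Mul(4, T)))
I = -20
Mul(I, Function('V')(6, -9)) = Mul(-20, Add(Mul(-4, 6), Mul(4, -9))) = Mul(-20, Add(-24, -36)) = Mul(-20, -60) = 1200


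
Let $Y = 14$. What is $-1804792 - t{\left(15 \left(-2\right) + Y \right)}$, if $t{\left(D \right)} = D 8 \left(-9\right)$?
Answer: $-1805944$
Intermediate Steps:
$t{\left(D \right)} = - 72 D$ ($t{\left(D \right)} = 8 D \left(-9\right) = - 72 D$)
$-1804792 - t{\left(15 \left(-2\right) + Y \right)} = -1804792 - - 72 \left(15 \left(-2\right) + 14\right) = -1804792 - - 72 \left(-30 + 14\right) = -1804792 - \left(-72\right) \left(-16\right) = -1804792 - 1152 = -1805944$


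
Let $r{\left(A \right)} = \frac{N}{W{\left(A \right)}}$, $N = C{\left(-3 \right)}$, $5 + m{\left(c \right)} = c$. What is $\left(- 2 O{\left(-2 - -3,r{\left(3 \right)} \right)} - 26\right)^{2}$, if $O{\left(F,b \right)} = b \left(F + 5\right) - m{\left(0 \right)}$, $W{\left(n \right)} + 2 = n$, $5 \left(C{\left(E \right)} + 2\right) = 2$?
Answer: $\frac{7056}{25} \approx 282.24$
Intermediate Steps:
$C{\left(E \right)} = - \frac{8}{5}$ ($C{\left(E \right)} = -2 + \frac{1}{5} \cdot 2 = -2 + \frac{2}{5} = - \frac{8}{5}$)
$W{\left(n \right)} = -2 + n$
$m{\left(c \right)} = -5 + c$
$N = - \frac{8}{5} \approx -1.6$
$r{\left(A \right)} = - \frac{8}{5 \left(-2 + A\right)}$
$O{\left(F,b \right)} = 5 + b \left(5 + F\right)$ ($O{\left(F,b \right)} = b \left(F + 5\right) - \left(-5 + 0\right) = b \left(5 + F\right) - -5 = b \left(5 + F\right) + 5 = 5 + b \left(5 + F\right)$)
$\left(- 2 O{\left(-2 - -3,r{\left(3 \right)} \right)} - 26\right)^{2} = \left(- 2 \left(5 + 5 \left(- \frac{8}{-10 + 5 \cdot 3}\right) + \left(-2 - -3\right) \left(- \frac{8}{-10 + 5 \cdot 3}\right)\right) - 26\right)^{2} = \left(- 2 \left(5 + 5 \left(- \frac{8}{-10 + 15}\right) + \left(-2 + 3\right) \left(- \frac{8}{-10 + 15}\right)\right) - 26\right)^{2} = \left(- 2 \left(5 + 5 \left(- \frac{8}{5}\right) + 1 \left(- \frac{8}{5}\right)\right) - 26\right)^{2} = \left(- 2 \left(5 - 8 - \frac{8}{5}\right) - 26\right)^{2} = \left(\left(-2\right) \left(- \frac{23}{5}\right) - 26\right)^{2} = \left(\frac{46}{5} - 26\right)^{2} = \left(- \frac{84}{5}\right)^{2} = \frac{7056}{25}$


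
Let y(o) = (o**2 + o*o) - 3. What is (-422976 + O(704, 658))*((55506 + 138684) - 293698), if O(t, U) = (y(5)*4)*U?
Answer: 29779958176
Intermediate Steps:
y(o) = -3 + 2*o**2 (y(o) = (o**2 + o**2) - 3 = 2*o**2 - 3 = -3 + 2*o**2)
O(t, U) = 188*U (O(t, U) = ((-3 + 2*5**2)*4)*U = ((-3 + 2*25)*4)*U = ((-3 + 50)*4)*U = (47*4)*U = 188*U)
(-422976 + O(704, 658))*((55506 + 138684) - 293698) = (-422976 + 188*658)*((55506 + 138684) - 293698) = (-422976 + 123704)*(194190 - 293698) = -299272*(-99508) = 29779958176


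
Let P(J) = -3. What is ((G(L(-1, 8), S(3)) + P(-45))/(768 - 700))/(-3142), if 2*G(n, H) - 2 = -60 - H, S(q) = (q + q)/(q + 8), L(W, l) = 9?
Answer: 355/2350216 ≈ 0.00015105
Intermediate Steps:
S(q) = 2*q/(8 + q) (S(q) = (2*q)/(8 + q) = 2*q/(8 + q))
G(n, H) = -29 - H/2 (G(n, H) = 1 + (-60 - H)/2 = 1 + (-30 - H/2) = -29 - H/2)
((G(L(-1, 8), S(3)) + P(-45))/(768 - 700))/(-3142) = (((-29 - 3/(8 + 3)) - 3)/(768 - 700))/(-3142) = (((-29 - 3/11) - 3)/68)*(-1/3142) = (((-29 - 3/11) - 3)*(1/68))*(-1/3142) = ((-322/11 - 3)*(1/68))*(-1/3142) = -355/11*1/68*(-1/3142) = -355/748*(-1/3142) = 355/2350216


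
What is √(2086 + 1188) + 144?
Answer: 144 + √3274 ≈ 201.22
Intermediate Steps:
√(2086 + 1188) + 144 = √3274 + 144 = 144 + √3274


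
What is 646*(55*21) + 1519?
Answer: 747649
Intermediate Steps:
646*(55*21) + 1519 = 646*1155 + 1519 = 746130 + 1519 = 747649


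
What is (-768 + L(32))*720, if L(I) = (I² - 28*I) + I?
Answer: -437760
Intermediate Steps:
L(I) = I² - 27*I
(-768 + L(32))*720 = (-768 + 32*(-27 + 32))*720 = (-768 + 32*5)*720 = (-768 + 160)*720 = -608*720 = -437760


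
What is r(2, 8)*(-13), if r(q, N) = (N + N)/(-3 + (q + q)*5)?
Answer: -208/17 ≈ -12.235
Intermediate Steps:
r(q, N) = 2*N/(-3 + 10*q) (r(q, N) = (2*N)/(-3 + (2*q)*5) = (2*N)/(-3 + 10*q) = 2*N/(-3 + 10*q))
r(2, 8)*(-13) = (2*8/(-3 + 10*2))*(-13) = (2*8/(-3 + 20))*(-13) = (2*8/17)*(-13) = (2*8*(1/17))*(-13) = (16/17)*(-13) = -208/17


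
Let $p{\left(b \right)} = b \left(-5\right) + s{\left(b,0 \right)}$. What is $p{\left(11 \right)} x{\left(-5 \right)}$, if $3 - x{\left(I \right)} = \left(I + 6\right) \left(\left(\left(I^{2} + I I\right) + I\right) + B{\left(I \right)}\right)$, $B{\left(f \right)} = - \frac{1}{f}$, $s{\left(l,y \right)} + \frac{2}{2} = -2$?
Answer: $\frac{12238}{5} \approx 2447.6$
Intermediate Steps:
$s{\left(l,y \right)} = -3$ ($s{\left(l,y \right)} = -1 - 2 = -3$)
$p{\left(b \right)} = -3 - 5 b$ ($p{\left(b \right)} = b \left(-5\right) - 3 = - 5 b - 3 = -3 - 5 b$)
$x{\left(I \right)} = 3 - \left(6 + I\right) \left(I - \frac{1}{I} + 2 I^{2}\right)$ ($x{\left(I \right)} = 3 - \left(I + 6\right) \left(\left(\left(I^{2} + I I\right) + I\right) - \frac{1}{I}\right) = 3 - \left(6 + I\right) \left(\left(\left(I^{2} + I^{2}\right) + I\right) - \frac{1}{I}\right) = 3 - \left(6 + I\right) \left(\left(2 I^{2} + I\right) - \frac{1}{I}\right) = 3 - \left(6 + I\right) \left(\left(I + 2 I^{2}\right) - \frac{1}{I}\right) = 3 - \left(6 + I\right) \left(I - \frac{1}{I} + 2 I^{2}\right)$)
$p{\left(11 \right)} x{\left(-5 \right)} = \left(-3 - 55\right) \left(4 - 13 \left(-5\right)^{2} - -30 - 2 \left(-5\right)^{3} + \frac{6}{-5}\right) = \left(-3 - 55\right) \left(4 - 325 + 30 - -250 + 6 \left(- \frac{1}{5}\right)\right) = - 58 \left(4 - 325 + 30 + 250 - \frac{6}{5}\right) = \left(-58\right) \left(- \frac{211}{5}\right) = \frac{12238}{5}$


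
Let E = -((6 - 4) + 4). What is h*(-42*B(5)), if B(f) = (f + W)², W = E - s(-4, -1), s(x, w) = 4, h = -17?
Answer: 17850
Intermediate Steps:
E = -6 (E = -(2 + 4) = -1*6 = -6)
W = -10 (W = -6 - 1*4 = -6 - 4 = -10)
B(f) = (-10 + f)² (B(f) = (f - 10)² = (-10 + f)²)
h*(-42*B(5)) = -(-714)*(-10 + 5)² = -(-714)*(-5)² = -(-714)*25 = -17*(-1050) = 17850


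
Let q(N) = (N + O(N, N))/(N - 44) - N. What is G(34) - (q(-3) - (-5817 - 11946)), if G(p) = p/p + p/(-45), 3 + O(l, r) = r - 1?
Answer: -37575023/2115 ≈ -17766.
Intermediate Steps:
O(l, r) = -4 + r (O(l, r) = -3 + (r - 1) = -3 + (-1 + r) = -4 + r)
q(N) = -N + (-4 + 2*N)/(-44 + N) (q(N) = (N + (-4 + N))/(N - 44) - N = (-4 + 2*N)/(-44 + N) - N = -N + (-4 + 2*N)/(-44 + N))
G(p) = 1 - p/45 (G(p) = 1 + p*(-1/45) = 1 - p/45)
G(34) - (q(-3) - (-5817 - 11946)) = (1 - 1/45*34) - ((-4 - 1*(-3)² + 46*(-3))/(-44 - 3) - (-5817 - 11946)) = (1 - 34/45) - ((-4 - 1*9 - 138)/(-47) - 1*(-17763)) = 11/45 - (-(-4 - 9 - 138)/47 + 17763) = 11/45 - (-1/47*(-151) + 17763) = 11/45 - (151/47 + 17763) = 11/45 - 1*835012/47 = 11/45 - 835012/47 = -37575023/2115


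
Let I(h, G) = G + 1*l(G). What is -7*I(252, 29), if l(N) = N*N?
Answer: -6090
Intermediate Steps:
l(N) = N²
I(h, G) = G + G² (I(h, G) = G + 1*G² = G + G²)
-7*I(252, 29) = -203*(1 + 29) = -203*30 = -7*870 = -6090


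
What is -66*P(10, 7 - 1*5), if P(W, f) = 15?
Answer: -990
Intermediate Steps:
-66*P(10, 7 - 1*5) = -66*15 = -990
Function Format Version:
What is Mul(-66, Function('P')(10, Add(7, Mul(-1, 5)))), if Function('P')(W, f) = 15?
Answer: -990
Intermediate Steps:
Mul(-66, Function('P')(10, Add(7, Mul(-1, 5)))) = Mul(-66, 15) = -990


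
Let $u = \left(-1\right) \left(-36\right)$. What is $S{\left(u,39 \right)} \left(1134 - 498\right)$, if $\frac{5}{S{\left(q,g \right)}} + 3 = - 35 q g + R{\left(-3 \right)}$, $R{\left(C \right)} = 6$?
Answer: $- \frac{1060}{16379} \approx -0.064717$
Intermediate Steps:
$u = 36$
$S{\left(q,g \right)} = \frac{5}{3 - 35 g q}$ ($S{\left(q,g \right)} = \frac{5}{-3 + \left(- 35 q g + 6\right)} = \frac{5}{-3 - \left(-6 + 35 g q\right)} = \frac{5}{3 - 35 g q}$)
$S{\left(u,39 \right)} \left(1134 - 498\right) = - \frac{5}{-3 + 35 \cdot 39 \cdot 36} \left(1134 - 498\right) = - \frac{5}{-3 + 49140} \cdot 636 = - \frac{5}{49137} \cdot 636 = \left(-5\right) \frac{1}{49137} \cdot 636 = \left(- \frac{5}{49137}\right) 636 = - \frac{1060}{16379}$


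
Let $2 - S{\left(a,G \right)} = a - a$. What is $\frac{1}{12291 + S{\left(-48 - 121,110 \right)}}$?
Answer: $\frac{1}{12293} \approx 8.1347 \cdot 10^{-5}$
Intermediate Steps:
$S{\left(a,G \right)} = 2$ ($S{\left(a,G \right)} = 2 - \left(a - a\right) = 2 - 0 = 2 + 0 = 2$)
$\frac{1}{12291 + S{\left(-48 - 121,110 \right)}} = \frac{1}{12291 + 2} = \frac{1}{12293}$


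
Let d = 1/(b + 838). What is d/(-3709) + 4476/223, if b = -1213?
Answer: 6225556723/310165125 ≈ 20.072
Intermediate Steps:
d = -1/375 (d = 1/(-1213 + 838) = 1/(-375) = -1/375 ≈ -0.0026667)
d/(-3709) + 4476/223 = -1/375/(-3709) + 4476/223 = -1/375*(-1/3709) + 4476*(1/223) = 1/1390875 + 4476/223 = 6225556723/310165125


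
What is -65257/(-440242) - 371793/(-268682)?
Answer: 45303068795/29571275261 ≈ 1.5320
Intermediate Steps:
-65257/(-440242) - 371793/(-268682) = -65257*(-1/440242) - 371793*(-1/268682) = 65257/440242 + 371793/268682 = 45303068795/29571275261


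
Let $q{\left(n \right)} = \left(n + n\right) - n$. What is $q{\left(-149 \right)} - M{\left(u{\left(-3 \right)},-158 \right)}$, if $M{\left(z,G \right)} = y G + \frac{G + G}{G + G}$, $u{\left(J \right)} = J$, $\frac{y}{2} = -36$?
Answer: $-11526$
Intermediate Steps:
$y = -72$ ($y = 2 \left(-36\right) = -72$)
$q{\left(n \right)} = n$ ($q{\left(n \right)} = 2 n - n = n$)
$M{\left(z,G \right)} = 1 - 72 G$ ($M{\left(z,G \right)} = - 72 G + \frac{G + G}{G + G} = - 72 G + \frac{2 G}{2 G} = - 72 G + 2 G \frac{1}{2 G} = - 72 G + 1 = 1 - 72 G$)
$q{\left(-149 \right)} - M{\left(u{\left(-3 \right)},-158 \right)} = -149 - \left(1 - -11376\right) = -149 - \left(1 + 11376\right) = -149 - 11377 = -11526$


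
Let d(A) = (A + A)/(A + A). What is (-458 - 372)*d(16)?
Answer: -830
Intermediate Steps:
d(A) = 1 (d(A) = (2*A)/((2*A)) = (2*A)*(1/(2*A)) = 1)
(-458 - 372)*d(16) = (-458 - 372)*1 = -830*1 = -830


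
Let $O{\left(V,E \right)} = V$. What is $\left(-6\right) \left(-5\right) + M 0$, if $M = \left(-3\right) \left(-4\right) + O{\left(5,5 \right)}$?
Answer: $30$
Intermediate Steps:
$M = 17$ ($M = \left(-3\right) \left(-4\right) + 5 = 12 + 5 = 17$)
$\left(-6\right) \left(-5\right) + M 0 = \left(-6\right) \left(-5\right) + 17 \cdot 0 = 30 + 0 = 30$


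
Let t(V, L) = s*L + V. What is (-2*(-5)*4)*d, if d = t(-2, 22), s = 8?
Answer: 6960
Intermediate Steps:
t(V, L) = V + 8*L (t(V, L) = 8*L + V = V + 8*L)
d = 174 (d = -2 + 8*22 = -2 + 176 = 174)
(-2*(-5)*4)*d = (-2*(-5)*4)*174 = (10*4)*174 = 40*174 = 6960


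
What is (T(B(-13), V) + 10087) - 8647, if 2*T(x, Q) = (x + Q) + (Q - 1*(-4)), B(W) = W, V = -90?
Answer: 2691/2 ≈ 1345.5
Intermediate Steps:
T(x, Q) = 2 + Q + x/2 (T(x, Q) = ((x + Q) + (Q - 1*(-4)))/2 = ((Q + x) + (Q + 4))/2 = ((Q + x) + (4 + Q))/2 = (4 + x + 2*Q)/2 = 2 + Q + x/2)
(T(B(-13), V) + 10087) - 8647 = ((2 - 90 + (½)*(-13)) + 10087) - 8647 = ((2 - 90 - 13/2) + 10087) - 8647 = (-189/2 + 10087) - 8647 = 19985/2 - 8647 = 2691/2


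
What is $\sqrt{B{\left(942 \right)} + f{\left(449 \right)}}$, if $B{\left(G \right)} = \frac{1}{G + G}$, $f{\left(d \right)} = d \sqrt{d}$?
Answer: $\frac{\sqrt{471 + 398426436 \sqrt{449}}}{942} \approx 97.54$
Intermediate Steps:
$f{\left(d \right)} = d^{\frac{3}{2}}$
$B{\left(G \right)} = \frac{1}{2 G}$
$\sqrt{B{\left(942 \right)} + f{\left(449 \right)}} = \sqrt{\frac{1}{2 \cdot 942} + 449^{\frac{3}{2}}} = \sqrt{\frac{1}{2} \cdot \frac{1}{942} + 449 \sqrt{449}} = \sqrt{\frac{1}{1884} + 449 \sqrt{449}}$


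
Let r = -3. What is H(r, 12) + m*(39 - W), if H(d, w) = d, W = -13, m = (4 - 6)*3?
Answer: -315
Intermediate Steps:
m = -6 (m = -2*3 = -6)
H(r, 12) + m*(39 - W) = -3 - 6*(39 - 1*(-13)) = -3 - 6*(39 + 13) = -3 - 6*52 = -3 - 312 = -315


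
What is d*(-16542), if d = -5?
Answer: 82710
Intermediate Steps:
d*(-16542) = -5*(-16542) = 82710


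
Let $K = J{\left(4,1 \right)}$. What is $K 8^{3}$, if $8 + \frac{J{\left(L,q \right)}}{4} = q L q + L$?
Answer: $0$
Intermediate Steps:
$J{\left(L,q \right)} = -32 + 4 L + 4 L q^{2}$ ($J{\left(L,q \right)} = -32 + 4 \left(q L q + L\right) = -32 + 4 \left(L q q + L\right) = -32 + 4 \left(L q^{2} + L\right) = -32 + 4 \left(L + L q^{2}\right) = -32 + \left(4 L + 4 L q^{2}\right) = -32 + 4 L + 4 L q^{2}$)
$K = 0$ ($K = -32 + 4 \cdot 4 + 4 \cdot 4 \cdot 1^{2} = -32 + 16 + 4 \cdot 4 \cdot 1 = -32 + 16 + 16 = 0$)
$K 8^{3} = 0 \cdot 8^{3} = 0 \cdot 512 = 0$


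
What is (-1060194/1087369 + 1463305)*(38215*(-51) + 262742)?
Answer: -2683036145085646273/1087369 ≈ -2.4675e+12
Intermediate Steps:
(-1060194/1087369 + 1463305)*(38215*(-51) + 262742) = (-1060194*1/1087369 + 1463305)*(-1948965 + 262742) = (-1060194/1087369 + 1463305)*(-1686223) = (1591151434351/1087369)*(-1686223) = -2683036145085646273/1087369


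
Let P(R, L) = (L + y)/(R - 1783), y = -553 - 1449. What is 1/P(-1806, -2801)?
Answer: 3589/4803 ≈ 0.74724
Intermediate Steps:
y = -2002
P(R, L) = (-2002 + L)/(-1783 + R) (P(R, L) = (L - 2002)/(R - 1783) = (-2002 + L)/(-1783 + R))
1/P(-1806, -2801) = 1/((-2002 - 2801)/(-1783 - 1806)) = 1/(-4803/(-3589)) = 1/(-1/3589*(-4803)) = 1/(4803/3589) = 3589/4803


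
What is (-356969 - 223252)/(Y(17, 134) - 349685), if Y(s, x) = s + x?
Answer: 580221/349534 ≈ 1.6600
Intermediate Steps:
(-356969 - 223252)/(Y(17, 134) - 349685) = (-356969 - 223252)/((17 + 134) - 349685) = -580221/(151 - 349685) = -580221/(-349534) = -580221*(-1/349534) = 580221/349534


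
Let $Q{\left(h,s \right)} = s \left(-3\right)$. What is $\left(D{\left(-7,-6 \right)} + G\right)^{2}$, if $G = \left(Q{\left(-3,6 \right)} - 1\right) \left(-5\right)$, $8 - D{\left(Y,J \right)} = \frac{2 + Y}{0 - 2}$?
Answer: $\frac{40401}{4} \approx 10100.0$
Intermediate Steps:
$Q{\left(h,s \right)} = - 3 s$
$D{\left(Y,J \right)} = 9 + \frac{Y}{2}$ ($D{\left(Y,J \right)} = 8 - \frac{2 + Y}{0 - 2} = 8 - \frac{2 + Y}{-2} = 8 - \left(2 + Y\right) \left(- \frac{1}{2}\right) = 8 - \left(-1 - \frac{Y}{2}\right) = 8 + \left(1 + \frac{Y}{2}\right) = 9 + \frac{Y}{2}$)
$G = 95$ ($G = \left(\left(-3\right) 6 - 1\right) \left(-5\right) = \left(-18 - 1\right) \left(-5\right) = \left(-19\right) \left(-5\right) = 95$)
$\left(D{\left(-7,-6 \right)} + G\right)^{2} = \left(\left(9 + \frac{1}{2} \left(-7\right)\right) + 95\right)^{2} = \left(\left(9 - \frac{7}{2}\right) + 95\right)^{2} = \left(\frac{11}{2} + 95\right)^{2} = \left(\frac{201}{2}\right)^{2} = \frac{40401}{4}$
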